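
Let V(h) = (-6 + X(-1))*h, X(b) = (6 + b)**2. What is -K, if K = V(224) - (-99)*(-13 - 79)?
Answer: 4852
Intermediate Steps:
V(h) = 19*h (V(h) = (-6 + (6 - 1)**2)*h = (-6 + 5**2)*h = (-6 + 25)*h = 19*h)
K = -4852 (K = 19*224 - (-99)*(-13 - 79) = 4256 - (-99)*(-92) = 4256 - 1*9108 = 4256 - 9108 = -4852)
-K = -1*(-4852) = 4852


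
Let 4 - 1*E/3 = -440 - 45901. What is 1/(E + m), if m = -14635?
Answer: 1/124400 ≈ 8.0386e-6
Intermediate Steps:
E = 139035 (E = 12 - 3*(-440 - 45901) = 12 - 3*(-46341) = 12 + 139023 = 139035)
1/(E + m) = 1/(139035 - 14635) = 1/124400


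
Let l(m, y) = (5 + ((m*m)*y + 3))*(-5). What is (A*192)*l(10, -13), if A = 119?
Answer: 147598080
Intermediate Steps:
l(m, y) = -40 - 5*y*m² (l(m, y) = (5 + (m²*y + 3))*(-5) = (5 + (y*m² + 3))*(-5) = (5 + (3 + y*m²))*(-5) = (8 + y*m²)*(-5) = -40 - 5*y*m²)
(A*192)*l(10, -13) = (119*192)*(-40 - 5*(-13)*10²) = 22848*(-40 - 5*(-13)*100) = 22848*(-40 + 6500) = 22848*6460 = 147598080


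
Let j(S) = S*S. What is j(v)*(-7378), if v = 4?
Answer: -118048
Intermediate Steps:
j(S) = S²
j(v)*(-7378) = 4²*(-7378) = 16*(-7378) = -118048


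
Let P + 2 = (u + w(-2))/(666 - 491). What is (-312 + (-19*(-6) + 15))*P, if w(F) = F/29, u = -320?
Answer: 508008/725 ≈ 700.70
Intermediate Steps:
w(F) = F/29 (w(F) = F*(1/29) = F/29)
P = -2776/725 (P = -2 + (-320 + (1/29)*(-2))/(666 - 491) = -2 + (-320 - 2/29)/175 = -2 - 9282/29*1/175 = -2 - 1326/725 = -2776/725 ≈ -3.8290)
(-312 + (-19*(-6) + 15))*P = (-312 + (-19*(-6) + 15))*(-2776/725) = (-312 + (114 + 15))*(-2776/725) = (-312 + 129)*(-2776/725) = -183*(-2776/725) = 508008/725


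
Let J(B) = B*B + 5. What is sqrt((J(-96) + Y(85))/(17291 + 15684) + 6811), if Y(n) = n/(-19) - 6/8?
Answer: 111*sqrt(34719985559)/250610 ≈ 82.531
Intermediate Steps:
Y(n) = -3/4 - n/19 (Y(n) = n*(-1/19) - 6*1/8 = -n/19 - 3/4 = -3/4 - n/19)
J(B) = 5 + B**2 (J(B) = B**2 + 5 = 5 + B**2)
sqrt((J(-96) + Y(85))/(17291 + 15684) + 6811) = sqrt(((5 + (-96)**2) + (-3/4 - 1/19*85))/(17291 + 15684) + 6811) = sqrt(((5 + 9216) + (-3/4 - 85/19))/32975 + 6811) = sqrt((9221 - 397/76)*(1/32975) + 6811) = sqrt((700399/76)*(1/32975) + 6811) = sqrt(700399/2506100 + 6811) = sqrt(17069747499/2506100) = 111*sqrt(34719985559)/250610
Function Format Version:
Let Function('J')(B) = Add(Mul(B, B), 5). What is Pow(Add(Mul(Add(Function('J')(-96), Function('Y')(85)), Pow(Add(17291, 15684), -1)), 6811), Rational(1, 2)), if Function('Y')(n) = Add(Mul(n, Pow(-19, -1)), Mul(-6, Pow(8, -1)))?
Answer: Mul(Rational(111, 250610), Pow(34719985559, Rational(1, 2))) ≈ 82.531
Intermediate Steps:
Function('Y')(n) = Add(Rational(-3, 4), Mul(Rational(-1, 19), n)) (Function('Y')(n) = Add(Mul(n, Rational(-1, 19)), Mul(-6, Rational(1, 8))) = Add(Mul(Rational(-1, 19), n), Rational(-3, 4)) = Add(Rational(-3, 4), Mul(Rational(-1, 19), n)))
Function('J')(B) = Add(5, Pow(B, 2)) (Function('J')(B) = Add(Pow(B, 2), 5) = Add(5, Pow(B, 2)))
Pow(Add(Mul(Add(Function('J')(-96), Function('Y')(85)), Pow(Add(17291, 15684), -1)), 6811), Rational(1, 2)) = Pow(Add(Mul(Add(Add(5, Pow(-96, 2)), Add(Rational(-3, 4), Mul(Rational(-1, 19), 85))), Pow(Add(17291, 15684), -1)), 6811), Rational(1, 2)) = Pow(Add(Mul(Add(Add(5, 9216), Add(Rational(-3, 4), Rational(-85, 19))), Pow(32975, -1)), 6811), Rational(1, 2)) = Pow(Add(Mul(Add(9221, Rational(-397, 76)), Rational(1, 32975)), 6811), Rational(1, 2)) = Pow(Add(Mul(Rational(700399, 76), Rational(1, 32975)), 6811), Rational(1, 2)) = Pow(Add(Rational(700399, 2506100), 6811), Rational(1, 2)) = Pow(Rational(17069747499, 2506100), Rational(1, 2)) = Mul(Rational(111, 250610), Pow(34719985559, Rational(1, 2)))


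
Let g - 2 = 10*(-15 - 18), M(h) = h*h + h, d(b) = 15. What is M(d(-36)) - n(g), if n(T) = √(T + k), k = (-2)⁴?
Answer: 240 - 2*I*√78 ≈ 240.0 - 17.664*I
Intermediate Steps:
M(h) = h + h² (M(h) = h² + h = h + h²)
g = -328 (g = 2 + 10*(-15 - 18) = 2 + 10*(-33) = 2 - 330 = -328)
k = 16
n(T) = √(16 + T) (n(T) = √(T + 16) = √(16 + T))
M(d(-36)) - n(g) = 15*(1 + 15) - √(16 - 328) = 15*16 - √(-312) = 240 - 2*I*√78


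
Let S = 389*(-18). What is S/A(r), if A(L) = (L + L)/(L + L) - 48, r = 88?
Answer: 7002/47 ≈ 148.98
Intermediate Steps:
A(L) = -47 (A(L) = (2*L)/((2*L)) - 48 = (2*L)*(1/(2*L)) - 48 = 1 - 48 = -47)
S = -7002
S/A(r) = -7002/(-47) = -7002*(-1/47) = 7002/47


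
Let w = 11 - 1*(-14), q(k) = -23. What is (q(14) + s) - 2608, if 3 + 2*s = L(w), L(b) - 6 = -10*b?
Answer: -5509/2 ≈ -2754.5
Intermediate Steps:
w = 25 (w = 11 + 14 = 25)
L(b) = 6 - 10*b
s = -247/2 (s = -3/2 + (6 - 10*25)/2 = -3/2 + (6 - 250)/2 = -3/2 + (½)*(-244) = -3/2 - 122 = -247/2 ≈ -123.50)
(q(14) + s) - 2608 = (-23 - 247/2) - 2608 = -293/2 - 2608 = -5509/2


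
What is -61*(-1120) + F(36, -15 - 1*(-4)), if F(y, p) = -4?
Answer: 68316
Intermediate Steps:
-61*(-1120) + F(36, -15 - 1*(-4)) = -61*(-1120) - 4 = 68320 - 4 = 68316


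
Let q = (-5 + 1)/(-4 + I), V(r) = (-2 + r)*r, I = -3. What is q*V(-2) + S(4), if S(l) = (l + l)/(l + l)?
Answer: 39/7 ≈ 5.5714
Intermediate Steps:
S(l) = 1 (S(l) = (2*l)/((2*l)) = (2*l)*(1/(2*l)) = 1)
V(r) = r*(-2 + r)
q = 4/7 (q = (-5 + 1)/(-4 - 3) = -4/(-7) = -4*(-1/7) = 4/7 ≈ 0.57143)
q*V(-2) + S(4) = 4*(-2*(-2 - 2))/7 + 1 = 4*(-2*(-4))/7 + 1 = (4/7)*8 + 1 = 32/7 + 1 = 39/7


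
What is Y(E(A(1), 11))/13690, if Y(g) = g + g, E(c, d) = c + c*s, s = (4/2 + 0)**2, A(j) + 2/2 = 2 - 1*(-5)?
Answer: 6/1369 ≈ 0.0043828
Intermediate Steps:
A(j) = 6 (A(j) = -1 + (2 - 1*(-5)) = -1 + (2 + 5) = -1 + 7 = 6)
s = 4 (s = (4*(1/2) + 0)**2 = (2 + 0)**2 = 2**2 = 4)
E(c, d) = 5*c (E(c, d) = c + c*4 = c + 4*c = 5*c)
Y(g) = 2*g
Y(E(A(1), 11))/13690 = (2*(5*6))/13690 = (2*30)*(1/13690) = 60*(1/13690) = 6/1369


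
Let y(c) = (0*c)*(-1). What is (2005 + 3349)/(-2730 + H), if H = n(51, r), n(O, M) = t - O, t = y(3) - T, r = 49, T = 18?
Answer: -5354/2799 ≈ -1.9128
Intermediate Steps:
y(c) = 0 (y(c) = 0*(-1) = 0)
t = -18 (t = 0 - 1*18 = 0 - 18 = -18)
n(O, M) = -18 - O
H = -69 (H = -18 - 1*51 = -18 - 51 = -69)
(2005 + 3349)/(-2730 + H) = (2005 + 3349)/(-2730 - 69) = 5354/(-2799) = 5354*(-1/2799) = -5354/2799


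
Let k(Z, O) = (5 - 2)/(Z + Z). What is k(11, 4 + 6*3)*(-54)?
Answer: -81/11 ≈ -7.3636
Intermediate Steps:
k(Z, O) = 3/(2*Z) (k(Z, O) = 3/((2*Z)) = 3*(1/(2*Z)) = 3/(2*Z))
k(11, 4 + 6*3)*(-54) = ((3/2)/11)*(-54) = ((3/2)*(1/11))*(-54) = (3/22)*(-54) = -81/11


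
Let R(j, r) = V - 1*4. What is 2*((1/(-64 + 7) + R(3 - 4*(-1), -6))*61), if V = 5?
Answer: 6832/57 ≈ 119.86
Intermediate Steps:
R(j, r) = 1 (R(j, r) = 5 - 1*4 = 5 - 4 = 1)
2*((1/(-64 + 7) + R(3 - 4*(-1), -6))*61) = 2*((1/(-64 + 7) + 1)*61) = 2*((1/(-57) + 1)*61) = 2*((-1/57 + 1)*61) = 2*((56/57)*61) = 2*(3416/57) = 6832/57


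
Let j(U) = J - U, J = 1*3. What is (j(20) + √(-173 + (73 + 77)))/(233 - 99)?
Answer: -17/134 + I*√23/134 ≈ -0.12687 + 0.03579*I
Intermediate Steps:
J = 3
j(U) = 3 - U
(j(20) + √(-173 + (73 + 77)))/(233 - 99) = ((3 - 1*20) + √(-173 + (73 + 77)))/(233 - 99) = ((3 - 20) + √(-173 + 150))/134 = (-17 + √(-23))*(1/134) = (-17 + I*√23)*(1/134) = -17/134 + I*√23/134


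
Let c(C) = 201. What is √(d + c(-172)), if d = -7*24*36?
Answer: I*√5847 ≈ 76.466*I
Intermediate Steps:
d = -6048 (d = -168*36 = -6048)
√(d + c(-172)) = √(-6048 + 201) = √(-5847) = I*√5847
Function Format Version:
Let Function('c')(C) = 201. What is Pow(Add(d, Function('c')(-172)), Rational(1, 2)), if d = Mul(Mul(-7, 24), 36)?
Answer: Mul(I, Pow(5847, Rational(1, 2))) ≈ Mul(76.466, I)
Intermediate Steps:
d = -6048 (d = Mul(-168, 36) = -6048)
Pow(Add(d, Function('c')(-172)), Rational(1, 2)) = Pow(Add(-6048, 201), Rational(1, 2)) = Pow(-5847, Rational(1, 2)) = Mul(I, Pow(5847, Rational(1, 2)))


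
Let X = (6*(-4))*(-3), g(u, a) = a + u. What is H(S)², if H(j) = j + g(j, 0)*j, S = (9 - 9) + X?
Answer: 27625536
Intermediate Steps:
X = 72 (X = -24*(-3) = 72)
S = 72 (S = (9 - 9) + 72 = 0 + 72 = 72)
H(j) = j + j² (H(j) = j + (0 + j)*j = j + j*j = j + j²)
H(S)² = (72*(1 + 72))² = (72*73)² = 5256² = 27625536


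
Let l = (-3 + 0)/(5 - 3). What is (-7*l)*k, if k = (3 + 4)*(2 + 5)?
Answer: 1029/2 ≈ 514.50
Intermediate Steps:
l = -3/2 ≈ -1.5000
k = 49 (k = 7*7 = 49)
(-7*l)*k = -7*(-3/2)*49 = (21/2)*49 = 1029/2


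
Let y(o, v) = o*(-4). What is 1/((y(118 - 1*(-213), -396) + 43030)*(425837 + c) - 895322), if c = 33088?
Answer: 1/19139030728 ≈ 5.2249e-11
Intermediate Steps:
y(o, v) = -4*o
1/((y(118 - 1*(-213), -396) + 43030)*(425837 + c) - 895322) = 1/((-4*(118 - 1*(-213)) + 43030)*(425837 + 33088) - 895322) = 1/((-4*(118 + 213) + 43030)*458925 - 895322) = 1/((-4*331 + 43030)*458925 - 895322) = 1/((-1324 + 43030)*458925 - 895322) = 1/(41706*458925 - 895322) = 1/(19139926050 - 895322) = 1/19139030728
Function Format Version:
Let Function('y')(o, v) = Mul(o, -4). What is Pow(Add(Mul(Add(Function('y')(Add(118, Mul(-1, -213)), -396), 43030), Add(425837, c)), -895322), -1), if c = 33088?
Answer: Rational(1, 19139030728) ≈ 5.2249e-11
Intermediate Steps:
Function('y')(o, v) = Mul(-4, o)
Pow(Add(Mul(Add(Function('y')(Add(118, Mul(-1, -213)), -396), 43030), Add(425837, c)), -895322), -1) = Pow(Add(Mul(Add(Mul(-4, Add(118, Mul(-1, -213))), 43030), Add(425837, 33088)), -895322), -1) = Pow(Add(Mul(Add(Mul(-4, Add(118, 213)), 43030), 458925), -895322), -1) = Pow(Add(Mul(Add(Mul(-4, 331), 43030), 458925), -895322), -1) = Pow(Add(Mul(Add(-1324, 43030), 458925), -895322), -1) = Pow(Add(Mul(41706, 458925), -895322), -1) = Pow(Add(19139926050, -895322), -1) = Pow(19139030728, -1) = Rational(1, 19139030728)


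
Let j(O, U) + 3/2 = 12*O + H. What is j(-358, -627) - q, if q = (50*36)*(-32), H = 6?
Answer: 106617/2 ≈ 53309.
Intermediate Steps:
q = -57600 (q = 1800*(-32) = -57600)
j(O, U) = 9/2 + 12*O (j(O, U) = -3/2 + (12*O + 6) = -3/2 + (6 + 12*O) = 9/2 + 12*O)
j(-358, -627) - q = (9/2 + 12*(-358)) - 1*(-57600) = (9/2 - 4296) + 57600 = -8583/2 + 57600 = 106617/2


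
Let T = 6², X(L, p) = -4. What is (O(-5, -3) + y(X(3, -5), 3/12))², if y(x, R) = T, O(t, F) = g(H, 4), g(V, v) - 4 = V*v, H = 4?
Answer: 3136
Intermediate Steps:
g(V, v) = 4 + V*v
O(t, F) = 20 (O(t, F) = 4 + 4*4 = 4 + 16 = 20)
T = 36
y(x, R) = 36
(O(-5, -3) + y(X(3, -5), 3/12))² = (20 + 36)² = 56² = 3136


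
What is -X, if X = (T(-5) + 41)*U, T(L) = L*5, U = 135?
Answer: -2160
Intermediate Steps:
T(L) = 5*L
X = 2160 (X = (5*(-5) + 41)*135 = (-25 + 41)*135 = 16*135 = 2160)
-X = -1*2160 = -2160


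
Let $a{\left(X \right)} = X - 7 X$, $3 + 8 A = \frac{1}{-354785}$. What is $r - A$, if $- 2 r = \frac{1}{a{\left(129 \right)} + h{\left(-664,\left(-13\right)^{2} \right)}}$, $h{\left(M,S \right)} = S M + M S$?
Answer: $\frac{59925194119}{159799421420} \approx 0.375$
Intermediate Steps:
$A = - \frac{266089}{709570}$ ($A = - \frac{3}{8} + \frac{1}{8 \left(-354785\right)} = - \frac{3}{8} + \frac{1}{8} \left(- \frac{1}{354785}\right) = - \frac{3}{8} - \frac{1}{2838280} = - \frac{266089}{709570} \approx -0.375$)
$a{\left(X \right)} = - 6 X$
$h{\left(M,S \right)} = 2 M S$ ($h{\left(M,S \right)} = M S + M S = 2 M S$)
$r = \frac{1}{450412}$ ($r = - \frac{1}{2 \left(\left(-6\right) 129 + 2 \left(-664\right) \left(-13\right)^{2}\right)} = - \frac{1}{2 \left(-774 + 2 \left(-664\right) 169\right)} = - \frac{1}{2 \left(-774 - 224432\right)} = - \frac{1}{2 \left(-225206\right)} = \left(- \frac{1}{2}\right) \left(- \frac{1}{225206}\right) = \frac{1}{450412} \approx 2.2202 \cdot 10^{-6}$)
$r - A = \frac{1}{450412} - - \frac{266089}{709570} = \frac{1}{450412} + \frac{266089}{709570} = \frac{59925194119}{159799421420}$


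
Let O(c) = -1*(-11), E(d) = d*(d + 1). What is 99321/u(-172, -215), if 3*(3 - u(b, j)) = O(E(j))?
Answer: -297963/2 ≈ -1.4898e+5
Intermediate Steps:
E(d) = d*(1 + d)
O(c) = 11
u(b, j) = -⅔ (u(b, j) = 3 - ⅓*11 = 3 - 11/3 = -⅔)
99321/u(-172, -215) = 99321/(-⅔) = 99321*(-3/2) = -297963/2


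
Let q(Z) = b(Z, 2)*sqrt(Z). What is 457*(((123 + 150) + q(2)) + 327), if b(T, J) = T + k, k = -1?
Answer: 274200 + 457*sqrt(2) ≈ 2.7485e+5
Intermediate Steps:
b(T, J) = -1 + T (b(T, J) = T - 1 = -1 + T)
q(Z) = sqrt(Z)*(-1 + Z) (q(Z) = (-1 + Z)*sqrt(Z) = sqrt(Z)*(-1 + Z))
457*(((123 + 150) + q(2)) + 327) = 457*(((123 + 150) + sqrt(2)*(-1 + 2)) + 327) = 457*((273 + sqrt(2)*1) + 327) = 457*((273 + sqrt(2)) + 327) = 457*(600 + sqrt(2)) = 274200 + 457*sqrt(2)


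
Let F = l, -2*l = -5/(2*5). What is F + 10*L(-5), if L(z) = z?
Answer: -199/4 ≈ -49.750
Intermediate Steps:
l = ¼ (l = -(-5)/(2*(2*5)) = -(-5)/(2*10) = -½*(-½) = ¼ ≈ 0.25000)
F = ¼ ≈ 0.25000
F + 10*L(-5) = ¼ + 10*(-5) = ¼ - 50 = -199/4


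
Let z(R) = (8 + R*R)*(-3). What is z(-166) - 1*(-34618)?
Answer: -48074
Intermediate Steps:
z(R) = -24 - 3*R² (z(R) = (8 + R²)*(-3) = -24 - 3*R²)
z(-166) - 1*(-34618) = (-24 - 3*(-166)²) - 1*(-34618) = (-24 - 3*27556) + 34618 = (-24 - 82668) + 34618 = -82692 + 34618 = -48074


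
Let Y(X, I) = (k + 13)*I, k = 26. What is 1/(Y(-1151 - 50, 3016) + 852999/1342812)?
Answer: 447604/52649257229 ≈ 8.5016e-6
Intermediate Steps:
Y(X, I) = 39*I (Y(X, I) = (26 + 13)*I = 39*I)
1/(Y(-1151 - 50, 3016) + 852999/1342812) = 1/(39*3016 + 852999/1342812) = 1/(117624 + 852999*(1/1342812)) = 1/(117624 + 284333/447604) = 1/(52649257229/447604) = 447604/52649257229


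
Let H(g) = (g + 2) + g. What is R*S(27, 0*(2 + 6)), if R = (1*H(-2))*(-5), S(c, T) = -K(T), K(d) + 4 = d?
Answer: 40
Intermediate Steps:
H(g) = 2 + 2*g (H(g) = (2 + g) + g = 2 + 2*g)
K(d) = -4 + d
S(c, T) = 4 - T (S(c, T) = -(-4 + T) = 4 - T)
R = 10 (R = (1*(2 + 2*(-2)))*(-5) = (1*(2 - 4))*(-5) = (1*(-2))*(-5) = -2*(-5) = 10)
R*S(27, 0*(2 + 6)) = 10*(4 - 0*(2 + 6)) = 10*(4 - 0*8) = 10*(4 - 1*0) = 10*(4 + 0) = 10*4 = 40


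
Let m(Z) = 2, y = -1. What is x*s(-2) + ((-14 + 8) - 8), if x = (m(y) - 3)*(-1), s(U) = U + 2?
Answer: -14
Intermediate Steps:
s(U) = 2 + U
x = 1 (x = (2 - 3)*(-1) = -1*(-1) = 1)
x*s(-2) + ((-14 + 8) - 8) = 1*(2 - 2) + ((-14 + 8) - 8) = 1*0 + (-6 - 8) = 0 - 14 = -14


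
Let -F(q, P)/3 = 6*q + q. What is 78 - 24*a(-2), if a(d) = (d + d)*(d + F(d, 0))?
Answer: 3918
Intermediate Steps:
F(q, P) = -21*q (F(q, P) = -3*(6*q + q) = -21*q)
a(d) = -40*d² (a(d) = (d + d)*(d - 21*d) = (2*d)*(-20*d) = -40*d²)
78 - 24*a(-2) = 78 - (-960)*(-2)² = 78 - (-960)*4 = 78 - 24*(-160) = 78 + 3840 = 3918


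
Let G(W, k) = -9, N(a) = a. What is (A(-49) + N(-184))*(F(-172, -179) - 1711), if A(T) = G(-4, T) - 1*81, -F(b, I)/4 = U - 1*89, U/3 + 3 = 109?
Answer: 719798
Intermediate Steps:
U = 318 (U = -9 + 3*109 = -9 + 327 = 318)
F(b, I) = -916 (F(b, I) = -4*(318 - 1*89) = -4*(318 - 89) = -4*229 = -916)
A(T) = -90 (A(T) = -9 - 1*81 = -9 - 81 = -90)
(A(-49) + N(-184))*(F(-172, -179) - 1711) = (-90 - 184)*(-916 - 1711) = -274*(-2627) = 719798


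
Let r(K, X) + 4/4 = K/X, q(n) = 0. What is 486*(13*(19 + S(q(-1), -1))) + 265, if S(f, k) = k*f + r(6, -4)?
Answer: 104512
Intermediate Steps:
r(K, X) = -1 + K/X
S(f, k) = -5/2 + f*k (S(f, k) = k*f + (6 - 1*(-4))/(-4) = f*k - (6 + 4)/4 = f*k - ¼*10 = f*k - 5/2 = -5/2 + f*k)
486*(13*(19 + S(q(-1), -1))) + 265 = 486*(13*(19 + (-5/2 + 0*(-1)))) + 265 = 486*(13*(19 + (-5/2 + 0))) + 265 = 486*(13*(19 - 5/2)) + 265 = 486*(13*(33/2)) + 265 = 486*(429/2) + 265 = 104247 + 265 = 104512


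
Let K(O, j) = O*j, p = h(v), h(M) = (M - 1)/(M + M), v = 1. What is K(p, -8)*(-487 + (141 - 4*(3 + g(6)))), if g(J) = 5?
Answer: 0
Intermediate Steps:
h(M) = (-1 + M)/(2*M) (h(M) = (-1 + M)/((2*M)) = (-1 + M)*(1/(2*M)) = (-1 + M)/(2*M))
p = 0 (p = (1/2)*(-1 + 1)/1 = (1/2)*1*0 = 0)
K(p, -8)*(-487 + (141 - 4*(3 + g(6)))) = (0*(-8))*(-487 + (141 - 4*(3 + 5))) = 0*(-487 + (141 - 4*8)) = 0*(-487 + (141 - 1*32)) = 0*(-487 + (141 - 32)) = 0*(-487 + 109) = 0*(-378) = 0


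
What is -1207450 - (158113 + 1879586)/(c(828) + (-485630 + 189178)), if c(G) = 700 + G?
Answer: -118701315367/98308 ≈ -1.2074e+6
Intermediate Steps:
-1207450 - (158113 + 1879586)/(c(828) + (-485630 + 189178)) = -1207450 - (158113 + 1879586)/((700 + 828) + (-485630 + 189178)) = -1207450 - 2037699/(1528 - 296452) = -1207450 - 2037699/(-294924) = -1207450 - 2037699*(-1)/294924 = -1207450 - 1*(-679233/98308) = -1207450 + 679233/98308 = -118701315367/98308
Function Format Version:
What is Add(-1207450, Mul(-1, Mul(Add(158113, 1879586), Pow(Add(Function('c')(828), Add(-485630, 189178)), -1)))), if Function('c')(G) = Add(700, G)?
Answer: Rational(-118701315367, 98308) ≈ -1.2074e+6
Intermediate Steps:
Add(-1207450, Mul(-1, Mul(Add(158113, 1879586), Pow(Add(Function('c')(828), Add(-485630, 189178)), -1)))) = Add(-1207450, Mul(-1, Mul(Add(158113, 1879586), Pow(Add(Add(700, 828), Add(-485630, 189178)), -1)))) = Add(-1207450, Mul(-1, Mul(2037699, Pow(Add(1528, -296452), -1)))) = Add(-1207450, Mul(-1, Mul(2037699, Pow(-294924, -1)))) = Add(-1207450, Mul(-1, Mul(2037699, Rational(-1, 294924)))) = Add(-1207450, Mul(-1, Rational(-679233, 98308))) = Add(-1207450, Rational(679233, 98308)) = Rational(-118701315367, 98308)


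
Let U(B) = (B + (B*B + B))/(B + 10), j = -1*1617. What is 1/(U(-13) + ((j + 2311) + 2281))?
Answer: 3/8782 ≈ 0.00034161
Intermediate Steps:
j = -1617
U(B) = (B² + 2*B)/(10 + B) (U(B) = (B + (B² + B))/(10 + B) = (B + (B + B²))/(10 + B) = (B² + 2*B)/(10 + B))
1/(U(-13) + ((j + 2311) + 2281)) = 1/(-13*(2 - 13)/(10 - 13) + ((-1617 + 2311) + 2281)) = 1/(-13*(-11)/(-3) + (694 + 2281)) = 1/(-13*(-⅓)*(-11) + 2975) = 1/(-143/3 + 2975) = 1/(8782/3) = 3/8782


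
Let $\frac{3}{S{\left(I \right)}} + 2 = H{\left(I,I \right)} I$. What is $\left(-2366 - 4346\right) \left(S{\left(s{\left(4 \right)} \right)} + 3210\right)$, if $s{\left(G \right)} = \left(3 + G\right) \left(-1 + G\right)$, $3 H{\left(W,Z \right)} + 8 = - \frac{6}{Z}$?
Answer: $- \frac{107725922}{5} \approx -2.1545 \cdot 10^{7}$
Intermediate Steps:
$H{\left(W,Z \right)} = - \frac{8}{3} - \frac{2}{Z}$ ($H{\left(W,Z \right)} = - \frac{8}{3} + \frac{\left(-6\right) \frac{1}{Z}}{3} = - \frac{8}{3} - \frac{2}{Z}$)
$s{\left(G \right)} = \left(-1 + G\right) \left(3 + G\right)$
$S{\left(I \right)} = \frac{3}{-2 + I \left(- \frac{8}{3} - \frac{2}{I}\right)}$ ($S{\left(I \right)} = \frac{3}{-2 + \left(- \frac{8}{3} - \frac{2}{I}\right) I} = \frac{3}{-2 + I \left(- \frac{8}{3} - \frac{2}{I}\right)}$)
$\left(-2366 - 4346\right) \left(S{\left(s{\left(4 \right)} \right)} + 3210\right) = \left(-2366 - 4346\right) \left(- \frac{9}{12 + 8 \left(-3 + 4^{2} + 2 \cdot 4\right)} + 3210\right) = - 6712 \left(- \frac{9}{12 + 8 \left(-3 + 16 + 8\right)} + 3210\right) = - 6712 \left(- \frac{9}{12 + 8 \cdot 21} + 3210\right) = - 6712 \left(- \frac{9}{12 + 168} + 3210\right) = - 6712 \left(- \frac{9}{180} + 3210\right) = - 6712 \left(\left(-9\right) \frac{1}{180} + 3210\right) = - 6712 \left(- \frac{1}{20} + 3210\right) = \left(-6712\right) \frac{64199}{20} = - \frac{107725922}{5}$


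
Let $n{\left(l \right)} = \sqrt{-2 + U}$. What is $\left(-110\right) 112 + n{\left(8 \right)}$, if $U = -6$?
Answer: $-12320 + 2 i \sqrt{2} \approx -12320.0 + 2.8284 i$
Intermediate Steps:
$n{\left(l \right)} = 2 i \sqrt{2}$ ($n{\left(l \right)} = \sqrt{-2 - 6} = \sqrt{-8} = 2 i \sqrt{2}$)
$\left(-110\right) 112 + n{\left(8 \right)} = \left(-110\right) 112 + 2 i \sqrt{2} = -12320 + 2 i \sqrt{2}$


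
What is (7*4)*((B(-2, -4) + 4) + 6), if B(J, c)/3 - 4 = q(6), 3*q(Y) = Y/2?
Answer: 700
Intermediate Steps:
q(Y) = Y/6 (q(Y) = (Y/2)/3 = Y/6)
B(J, c) = 15 (B(J, c) = 12 + 3*((⅙)*6) = 12 + 3*1 = 12 + 3 = 15)
(7*4)*((B(-2, -4) + 4) + 6) = (7*4)*((15 + 4) + 6) = 28*(19 + 6) = 28*25 = 700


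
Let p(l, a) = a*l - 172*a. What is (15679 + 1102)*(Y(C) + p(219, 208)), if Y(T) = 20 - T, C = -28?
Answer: 164856544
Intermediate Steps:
p(l, a) = -172*a + a*l
(15679 + 1102)*(Y(C) + p(219, 208)) = (15679 + 1102)*((20 - 1*(-28)) + 208*(-172 + 219)) = 16781*((20 + 28) + 208*47) = 16781*(48 + 9776) = 16781*9824 = 164856544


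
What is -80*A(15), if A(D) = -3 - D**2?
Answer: 18240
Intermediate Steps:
-80*A(15) = -80*(-3 - 1*15**2) = -80*(-3 - 1*225) = -80*(-3 - 225) = -80*(-228) = 18240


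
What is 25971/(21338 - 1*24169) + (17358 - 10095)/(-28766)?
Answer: -40402281/4286134 ≈ -9.4263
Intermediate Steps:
25971/(21338 - 1*24169) + (17358 - 10095)/(-28766) = 25971/(21338 - 24169) + 7263*(-1/28766) = 25971/(-2831) - 7263/28766 = 25971*(-1/2831) - 7263/28766 = -25971/2831 - 7263/28766 = -40402281/4286134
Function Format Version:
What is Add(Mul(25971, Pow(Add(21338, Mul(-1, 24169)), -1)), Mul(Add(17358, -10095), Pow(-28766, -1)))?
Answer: Rational(-40402281, 4286134) ≈ -9.4263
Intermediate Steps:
Add(Mul(25971, Pow(Add(21338, Mul(-1, 24169)), -1)), Mul(Add(17358, -10095), Pow(-28766, -1))) = Add(Mul(25971, Pow(Add(21338, -24169), -1)), Mul(7263, Rational(-1, 28766))) = Add(Mul(25971, Pow(-2831, -1)), Rational(-7263, 28766)) = Add(Mul(25971, Rational(-1, 2831)), Rational(-7263, 28766)) = Add(Rational(-25971, 2831), Rational(-7263, 28766)) = Rational(-40402281, 4286134)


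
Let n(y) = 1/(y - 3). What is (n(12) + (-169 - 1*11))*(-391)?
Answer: 633029/9 ≈ 70337.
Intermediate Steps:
n(y) = 1/(-3 + y)
(n(12) + (-169 - 1*11))*(-391) = (1/(-3 + 12) + (-169 - 1*11))*(-391) = (1/9 + (-169 - 11))*(-391) = (⅑ - 180)*(-391) = -1619/9*(-391) = 633029/9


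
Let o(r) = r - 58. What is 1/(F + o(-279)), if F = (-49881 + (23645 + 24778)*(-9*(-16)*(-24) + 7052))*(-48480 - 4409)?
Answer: -1/9206876237140 ≈ -1.0861e-13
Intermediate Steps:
o(r) = -58 + r
F = -9206876236803 (F = (-49881 + 48423*(144*(-24) + 7052))*(-52889) = (-49881 + 48423*(-3456 + 7052))*(-52889) = (-49881 + 48423*3596)*(-52889) = (-49881 + 174129108)*(-52889) = 174079227*(-52889) = -9206876236803)
1/(F + o(-279)) = 1/(-9206876236803 + (-58 - 279)) = 1/(-9206876236803 - 337) = 1/(-9206876237140) = -1/9206876237140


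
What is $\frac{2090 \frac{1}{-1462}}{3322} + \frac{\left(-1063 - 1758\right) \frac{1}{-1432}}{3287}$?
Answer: $\frac{87803061}{519561600904} \approx 0.00016899$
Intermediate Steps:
$\frac{2090 \frac{1}{-1462}}{3322} + \frac{\left(-1063 - 1758\right) \frac{1}{-1432}}{3287} = 2090 \left(- \frac{1}{1462}\right) \frac{1}{3322} + \left(-1063 - 1758\right) \left(- \frac{1}{1432}\right) \frac{1}{3287} = \left(- \frac{1045}{731}\right) \frac{1}{3322} + \left(-2821\right) \left(- \frac{1}{1432}\right) \frac{1}{3287} = - \frac{95}{220762} + \frac{2821}{1432} \cdot \frac{1}{3287} = - \frac{95}{220762} + \frac{2821}{4706984} = \frac{87803061}{519561600904}$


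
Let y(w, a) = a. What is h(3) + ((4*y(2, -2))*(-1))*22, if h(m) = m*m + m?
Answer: 188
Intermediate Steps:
h(m) = m + m**2 (h(m) = m**2 + m = m + m**2)
h(3) + ((4*y(2, -2))*(-1))*22 = 3*(1 + 3) + ((4*(-2))*(-1))*22 = 3*4 - 8*(-1)*22 = 12 + 8*22 = 12 + 176 = 188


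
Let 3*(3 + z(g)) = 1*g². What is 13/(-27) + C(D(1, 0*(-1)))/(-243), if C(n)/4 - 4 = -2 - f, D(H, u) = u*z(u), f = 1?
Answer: -121/243 ≈ -0.49794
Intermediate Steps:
z(g) = -3 + g²/3 (z(g) = -3 + (1*g²)/3 = -3 + g²/3)
D(H, u) = u*(-3 + u²/3)
C(n) = 4 (C(n) = 16 + 4*(-2 - 1*1) = 16 + 4*(-2 - 1) = 16 + 4*(-3) = 16 - 12 = 4)
13/(-27) + C(D(1, 0*(-1)))/(-243) = 13/(-27) + 4/(-243) = 13*(-1/27) + 4*(-1/243) = -13/27 - 4/243 = -121/243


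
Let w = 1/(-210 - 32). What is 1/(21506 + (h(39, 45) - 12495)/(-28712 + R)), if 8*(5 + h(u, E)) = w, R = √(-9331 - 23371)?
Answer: 7383813986586187392/158799518070917547897529 - 5205689104*I*√32702/158799518070917547897529 ≈ 4.6498e-5 - 5.9281e-12*I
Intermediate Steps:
R = I*√32702 (R = √(-32702) = I*√32702 ≈ 180.84*I)
w = -1/242 (w = 1/(-242) = -1/242 ≈ -0.0041322)
h(u, E) = -9681/1936 (h(u, E) = -5 + (⅛)*(-1/242) = -5 - 1/1936 = -9681/1936)
1/(21506 + (h(39, 45) - 12495)/(-28712 + R)) = 1/(21506 + (-9681/1936 - 12495)/(-28712 + I*√32702)) = 1/(21506 - 24200001/(1936*(-28712 + I*√32702)))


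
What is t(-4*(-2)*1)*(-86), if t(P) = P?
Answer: -688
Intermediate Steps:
t(-4*(-2)*1)*(-86) = (-4*(-2)*1)*(-86) = (8*1)*(-86) = 8*(-86) = -688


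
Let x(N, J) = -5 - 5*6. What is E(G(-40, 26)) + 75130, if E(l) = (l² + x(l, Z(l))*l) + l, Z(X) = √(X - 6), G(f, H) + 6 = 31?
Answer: 74905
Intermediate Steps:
G(f, H) = 25 (G(f, H) = -6 + 31 = 25)
Z(X) = √(-6 + X)
x(N, J) = -35 (x(N, J) = -5 - 30 = -35)
E(l) = l² - 34*l (E(l) = (l² - 35*l) + l = l² - 34*l)
E(G(-40, 26)) + 75130 = 25*(-34 + 25) + 75130 = 25*(-9) + 75130 = -225 + 75130 = 74905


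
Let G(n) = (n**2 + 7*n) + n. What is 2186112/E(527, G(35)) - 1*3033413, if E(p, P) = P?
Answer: -4563100453/1505 ≈ -3.0320e+6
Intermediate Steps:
G(n) = n**2 + 8*n
2186112/E(527, G(35)) - 1*3033413 = 2186112/((35*(8 + 35))) - 1*3033413 = 2186112/((35*43)) - 3033413 = 2186112/1505 - 3033413 = -4563100453/1505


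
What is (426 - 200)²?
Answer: 51076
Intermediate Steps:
(426 - 200)² = 226² = 51076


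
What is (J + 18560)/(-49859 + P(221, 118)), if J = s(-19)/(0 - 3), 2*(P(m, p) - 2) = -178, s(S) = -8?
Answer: -27844/74919 ≈ -0.37165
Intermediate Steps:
P(m, p) = -87 (P(m, p) = 2 + (½)*(-178) = 2 - 89 = -87)
J = 8/3 (J = -8/(0 - 3) = -8/(-3) = -8*(-⅓) = 8/3 ≈ 2.6667)
(J + 18560)/(-49859 + P(221, 118)) = (8/3 + 18560)/(-49859 - 87) = (55688/3)/(-49946) = (55688/3)*(-1/49946) = -27844/74919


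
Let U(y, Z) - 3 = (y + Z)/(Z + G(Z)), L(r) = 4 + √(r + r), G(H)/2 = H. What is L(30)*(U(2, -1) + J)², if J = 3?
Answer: 1156/9 + 578*√15/9 ≈ 377.18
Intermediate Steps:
G(H) = 2*H
L(r) = 4 + √2*√r (L(r) = 4 + √(2*r) = 4 + √2*√r)
U(y, Z) = 3 + (Z + y)/(3*Z) (U(y, Z) = 3 + (y + Z)/(Z + 2*Z) = 3 + (Z + y)/((3*Z)) = 3 + (Z + y)*(1/(3*Z)) = 3 + (Z + y)/(3*Z))
L(30)*(U(2, -1) + J)² = (4 + √2*√30)*((⅓)*(2 + 10*(-1))/(-1) + 3)² = (4 + 2*√15)*((⅓)*(-1)*(2 - 10) + 3)² = (4 + 2*√15)*((⅓)*(-1)*(-8) + 3)² = (4 + 2*√15)*(8/3 + 3)² = (4 + 2*√15)*(17/3)² = (4 + 2*√15)*(289/9) = 1156/9 + 578*√15/9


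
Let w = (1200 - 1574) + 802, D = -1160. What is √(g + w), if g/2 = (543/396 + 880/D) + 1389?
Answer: √11749335906/1914 ≈ 56.632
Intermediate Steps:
g = 5319437/1914 (g = 2*((543/396 + 880/(-1160)) + 1389) = 2*((543*(1/396) + 880*(-1/1160)) + 1389) = 2*((181/132 - 22/29) + 1389) = 2*(2345/3828 + 1389) = 2*(5319437/3828) = 5319437/1914 ≈ 2779.2)
w = 428 (w = -374 + 802 = 428)
√(g + w) = √(5319437/1914 + 428) = √(6138629/1914) = √11749335906/1914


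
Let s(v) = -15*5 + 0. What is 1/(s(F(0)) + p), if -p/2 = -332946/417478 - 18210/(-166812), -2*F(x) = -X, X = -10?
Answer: -2901680839/213631303444 ≈ -0.013583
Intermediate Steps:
F(x) = -5 (F(x) = -(-1)*(-10)/2 = -½*10 = -5)
p = 3994759481/2901680839 (p = -2*(-332946/417478 - 18210/(-166812)) = -2*(-332946*1/417478 - 18210*(-1/166812)) = -2*(-166473/208739 + 3035/27802) = -2*(-3994759481/5803361678) = 3994759481/2901680839 ≈ 1.3767)
s(v) = -75 (s(v) = -75 + 0 = -75)
1/(s(F(0)) + p) = 1/(-75 + 3994759481/2901680839) = 1/(-213631303444/2901680839) = -2901680839/213631303444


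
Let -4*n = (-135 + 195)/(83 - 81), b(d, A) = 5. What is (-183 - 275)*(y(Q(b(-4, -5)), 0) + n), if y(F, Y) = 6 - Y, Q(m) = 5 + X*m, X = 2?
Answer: 687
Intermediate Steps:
Q(m) = 5 + 2*m
n = -15/2 (n = -(-135 + 195)/(4*(83 - 81)) = -15/2 ≈ -7.5000)
(-183 - 275)*(y(Q(b(-4, -5)), 0) + n) = (-183 - 275)*((6 - 1*0) - 15/2) = -458*((6 + 0) - 15/2) = -458*(6 - 15/2) = -458*(-3/2) = 687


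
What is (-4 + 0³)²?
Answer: 16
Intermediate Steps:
(-4 + 0³)² = (-4 + 0)² = (-4)² = 16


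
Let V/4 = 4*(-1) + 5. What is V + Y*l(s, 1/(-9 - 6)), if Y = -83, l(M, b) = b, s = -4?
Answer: 143/15 ≈ 9.5333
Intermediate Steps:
V = 4 (V = 4*(4*(-1) + 5) = 4*(-4 + 5) = 4*1 = 4)
V + Y*l(s, 1/(-9 - 6)) = 4 - 83/(-9 - 6) = 4 - 83/(-15) = 4 - 83*(-1/15) = 4 + 83/15 = 143/15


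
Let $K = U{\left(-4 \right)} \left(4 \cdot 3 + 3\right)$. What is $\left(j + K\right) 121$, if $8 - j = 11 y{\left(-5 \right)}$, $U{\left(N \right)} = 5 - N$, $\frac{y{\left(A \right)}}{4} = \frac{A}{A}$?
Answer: $11979$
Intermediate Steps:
$y{\left(A \right)} = 4$ ($y{\left(A \right)} = 4 \frac{A}{A} = 4 \cdot 1 = 4$)
$j = -36$ ($j = 8 - 11 \cdot 4 = 8 - 44 = -36$)
$K = 135$ ($K = \left(5 - -4\right) \left(4 \cdot 3 + 3\right) = \left(5 + 4\right) \left(12 + 3\right) = 9 \cdot 15 = 135$)
$\left(j + K\right) 121 = \left(-36 + 135\right) 121 = 99 \cdot 121 = 11979$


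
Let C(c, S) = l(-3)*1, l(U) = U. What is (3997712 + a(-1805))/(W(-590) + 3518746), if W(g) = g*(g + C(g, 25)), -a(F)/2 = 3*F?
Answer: 2004271/1934308 ≈ 1.0362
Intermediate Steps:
a(F) = -6*F
C(c, S) = -3 (C(c, S) = -3*1 = -3)
W(g) = g*(-3 + g) (W(g) = g*(g - 3) = g*(-3 + g))
(3997712 + a(-1805))/(W(-590) + 3518746) = (3997712 - 6*(-1805))/(-590*(-3 - 590) + 3518746) = (3997712 + 10830)/(-590*(-593) + 3518746) = 4008542/(349870 + 3518746) = 4008542/3868616 = 4008542*(1/3868616) = 2004271/1934308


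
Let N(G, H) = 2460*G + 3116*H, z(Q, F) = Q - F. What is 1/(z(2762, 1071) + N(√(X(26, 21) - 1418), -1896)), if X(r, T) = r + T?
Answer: -1181249/6978405348725 - 492*I*√1371/6978405348725 ≈ -1.6927e-7 - 2.6105e-9*I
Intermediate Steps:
X(r, T) = T + r
1/(z(2762, 1071) + N(√(X(26, 21) - 1418), -1896)) = 1/((2762 - 1*1071) + (2460*√((21 + 26) - 1418) + 3116*(-1896))) = 1/((2762 - 1071) + (2460*√(47 - 1418) - 5907936)) = 1/(1691 + (2460*√(-1371) - 5907936)) = 1/(1691 + (2460*(I*√1371) - 5907936)) = 1/(1691 + (2460*I*√1371 - 5907936)) = 1/(1691 + (-5907936 + 2460*I*√1371)) = 1/(-5906245 + 2460*I*√1371)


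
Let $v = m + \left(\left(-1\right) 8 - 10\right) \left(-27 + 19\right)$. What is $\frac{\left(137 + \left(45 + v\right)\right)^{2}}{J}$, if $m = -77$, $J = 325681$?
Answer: $\frac{62001}{325681} \approx 0.19037$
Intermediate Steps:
$v = 67$ ($v = -77 + \left(\left(-1\right) 8 - 10\right) \left(-27 + 19\right) = -77 + \left(-8 - 10\right) \left(-8\right) = -77 - -144 = -77 + 144 = 67$)
$\frac{\left(137 + \left(45 + v\right)\right)^{2}}{J} = \frac{\left(137 + \left(45 + 67\right)\right)^{2}}{325681} = \left(137 + 112\right)^{2} \cdot \frac{1}{325681} = 249^{2} \cdot \frac{1}{325681} = 62001 \cdot \frac{1}{325681} = \frac{62001}{325681}$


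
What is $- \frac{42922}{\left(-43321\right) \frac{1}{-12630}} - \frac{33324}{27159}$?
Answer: $- \frac{4908156507248}{392185013} \approx -12515.0$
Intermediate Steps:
$- \frac{42922}{\left(-43321\right) \frac{1}{-12630}} - \frac{33324}{27159} = - \frac{42922}{\left(-43321\right) \left(- \frac{1}{12630}\right)} - \frac{11108}{9053} = - \frac{42922}{\frac{43321}{12630}} - \frac{11108}{9053} = \left(-42922\right) \frac{12630}{43321} - \frac{11108}{9053} = - \frac{542104860}{43321} - \frac{11108}{9053} = - \frac{4908156507248}{392185013}$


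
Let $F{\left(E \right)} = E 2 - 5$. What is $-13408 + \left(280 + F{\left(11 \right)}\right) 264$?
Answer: $65000$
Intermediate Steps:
$F{\left(E \right)} = -5 + 2 E$ ($F{\left(E \right)} = 2 E - 5 = -5 + 2 E$)
$-13408 + \left(280 + F{\left(11 \right)}\right) 264 = -13408 + \left(280 + \left(-5 + 2 \cdot 11\right)\right) 264 = -13408 + \left(280 + \left(-5 + 22\right)\right) 264 = -13408 + \left(280 + 17\right) 264 = -13408 + 297 \cdot 264 = -13408 + 78408 = 65000$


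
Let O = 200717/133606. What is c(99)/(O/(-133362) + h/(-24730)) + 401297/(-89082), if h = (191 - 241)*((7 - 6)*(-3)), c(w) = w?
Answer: -35337410171336196995/2168465009883102 ≈ -16296.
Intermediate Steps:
O = 18247/12146 (O = 200717*(1/133606) = 18247/12146 ≈ 1.5023)
h = 150 (h = -50*(-3) = 150)
c(99)/(O/(-133362) + h/(-24730)) + 401297/(-89082) = 99/((18247/12146)/(-133362) + 150/(-24730)) + 401297/(-89082) = 99/((18247/12146)*(-1/133362) + 150*(-1/24730)) + 401297*(-1/89082) = 99/(-18247/1619814852 - 15/2473) - 401297/89082 = 99/(-24342347611/4005802128996) - 401297/89082 = 99*(-4005802128996/24342347611) - 401297/89082 = -396574410770604/24342347611 - 401297/89082 = -35337410171336196995/2168465009883102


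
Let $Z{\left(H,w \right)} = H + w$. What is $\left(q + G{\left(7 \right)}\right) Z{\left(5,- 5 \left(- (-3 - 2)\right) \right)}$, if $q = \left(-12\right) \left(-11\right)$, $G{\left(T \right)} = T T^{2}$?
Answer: $-9500$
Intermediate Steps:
$G{\left(T \right)} = T^{3}$
$q = 132$
$\left(q + G{\left(7 \right)}\right) Z{\left(5,- 5 \left(- (-3 - 2)\right) \right)} = \left(132 + 7^{3}\right) \left(5 - 5 \left(- (-3 - 2)\right)\right) = \left(132 + 343\right) \left(5 - 5 \left(\left(-1\right) \left(-5\right)\right)\right) = 475 \left(5 - 25\right) = 475 \left(-20\right) = -9500$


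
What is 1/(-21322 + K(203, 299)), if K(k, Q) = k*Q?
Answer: 1/39375 ≈ 2.5397e-5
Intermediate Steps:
K(k, Q) = Q*k
1/(-21322 + K(203, 299)) = 1/(-21322 + 299*203) = 1/(-21322 + 60697) = 1/39375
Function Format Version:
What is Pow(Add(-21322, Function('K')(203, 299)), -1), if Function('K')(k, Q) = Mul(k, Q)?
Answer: Rational(1, 39375) ≈ 2.5397e-5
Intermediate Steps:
Function('K')(k, Q) = Mul(Q, k)
Pow(Add(-21322, Function('K')(203, 299)), -1) = Pow(Add(-21322, Mul(299, 203)), -1) = Pow(Add(-21322, 60697), -1) = Pow(39375, -1) = Rational(1, 39375)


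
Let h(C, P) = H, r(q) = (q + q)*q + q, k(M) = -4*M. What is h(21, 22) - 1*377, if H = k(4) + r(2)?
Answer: -383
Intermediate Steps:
r(q) = q + 2*q² (r(q) = (2*q)*q + q = 2*q² + q = q + 2*q²)
H = -6 (H = -4*4 + 2*(1 + 2*2) = -16 + 2*(1 + 4) = -16 + 2*5 = -16 + 10 = -6)
h(C, P) = -6
h(21, 22) - 1*377 = -6 - 1*377 = -6 - 377 = -383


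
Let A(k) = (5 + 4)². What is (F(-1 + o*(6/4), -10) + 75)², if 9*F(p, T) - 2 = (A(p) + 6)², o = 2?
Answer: 67996516/81 ≈ 8.3946e+5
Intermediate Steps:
A(k) = 81 (A(k) = 9² = 81)
F(p, T) = 7571/9 (F(p, T) = 2/9 + (81 + 6)²/9 = 2/9 + (⅑)*87² = 2/9 + (⅑)*7569 = 2/9 + 841 = 7571/9)
(F(-1 + o*(6/4), -10) + 75)² = (7571/9 + 75)² = (8246/9)² = 67996516/81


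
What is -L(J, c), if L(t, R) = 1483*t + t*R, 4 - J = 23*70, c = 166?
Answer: 2648294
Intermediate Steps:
J = -1606 (J = 4 - 23*70 = 4 - 1*1610 = 4 - 1610 = -1606)
L(t, R) = 1483*t + R*t
-L(J, c) = -(-1606)*(1483 + 166) = -(-1606)*1649 = -1*(-2648294) = 2648294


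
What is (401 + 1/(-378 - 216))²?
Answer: 56735905249/352836 ≈ 1.6080e+5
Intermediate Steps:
(401 + 1/(-378 - 216))² = (401 + 1/(-594))² = (401 - 1/594)² = (238193/594)² = 56735905249/352836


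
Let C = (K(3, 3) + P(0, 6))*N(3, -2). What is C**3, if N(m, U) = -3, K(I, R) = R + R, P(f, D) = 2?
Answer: -13824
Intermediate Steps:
K(I, R) = 2*R
C = -24 (C = (2*3 + 2)*(-3) = (6 + 2)*(-3) = 8*(-3) = -24)
C**3 = (-24)**3 = -13824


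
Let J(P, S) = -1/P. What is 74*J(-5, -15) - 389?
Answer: -1871/5 ≈ -374.20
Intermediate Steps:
74*J(-5, -15) - 389 = 74*(-1/(-5)) - 389 = 74*(-1*(-1/5)) - 389 = 74*(1/5) - 389 = 74/5 - 389 = -1871/5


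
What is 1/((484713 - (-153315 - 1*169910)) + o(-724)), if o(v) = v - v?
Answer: 1/807938 ≈ 1.2377e-6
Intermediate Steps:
o(v) = 0
1/((484713 - (-153315 - 1*169910)) + o(-724)) = 1/((484713 - (-153315 - 1*169910)) + 0) = 1/((484713 - (-153315 - 169910)) + 0) = 1/((484713 - 1*(-323225)) + 0) = 1/((484713 + 323225) + 0) = 1/(807938 + 0) = 1/807938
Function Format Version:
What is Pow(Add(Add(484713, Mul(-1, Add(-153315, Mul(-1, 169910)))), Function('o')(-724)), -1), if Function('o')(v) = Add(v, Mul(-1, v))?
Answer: Rational(1, 807938) ≈ 1.2377e-6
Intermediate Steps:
Function('o')(v) = 0
Pow(Add(Add(484713, Mul(-1, Add(-153315, Mul(-1, 169910)))), Function('o')(-724)), -1) = Pow(Add(Add(484713, Mul(-1, Add(-153315, Mul(-1, 169910)))), 0), -1) = Pow(Add(Add(484713, Mul(-1, Add(-153315, -169910))), 0), -1) = Pow(Add(Add(484713, Mul(-1, -323225)), 0), -1) = Pow(Add(Add(484713, 323225), 0), -1) = Pow(Add(807938, 0), -1) = Pow(807938, -1) = Rational(1, 807938)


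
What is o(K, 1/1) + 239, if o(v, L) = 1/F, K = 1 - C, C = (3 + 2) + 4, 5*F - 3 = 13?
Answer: 3829/16 ≈ 239.31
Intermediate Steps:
F = 16/5 (F = 3/5 + (1/5)*13 = 3/5 + 13/5 = 16/5 ≈ 3.2000)
C = 9 (C = 5 + 4 = 9)
K = -8 (K = 1 - 1*9 = 1 - 9 = -8)
o(v, L) = 5/16 (o(v, L) = 1/(16/5) = 5/16)
o(K, 1/1) + 239 = 5/16 + 239 = 3829/16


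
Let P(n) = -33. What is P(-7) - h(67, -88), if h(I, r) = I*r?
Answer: 5863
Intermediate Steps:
P(-7) - h(67, -88) = -33 - 67*(-88) = -33 - 1*(-5896) = -33 + 5896 = 5863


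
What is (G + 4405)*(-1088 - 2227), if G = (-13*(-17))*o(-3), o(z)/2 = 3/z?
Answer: -13137345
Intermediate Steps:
o(z) = 6/z (o(z) = 2*(3/z) = 6/z)
G = -442 (G = (-13*(-17))*(6/(-3)) = 221*(6*(-⅓)) = 221*(-2) = -442)
(G + 4405)*(-1088 - 2227) = (-442 + 4405)*(-1088 - 2227) = 3963*(-3315) = -13137345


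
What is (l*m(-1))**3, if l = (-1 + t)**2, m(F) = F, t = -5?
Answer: -46656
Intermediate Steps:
l = 36 (l = (-1 - 5)**2 = (-6)**2 = 36)
(l*m(-1))**3 = (36*(-1))**3 = (-36)**3 = -46656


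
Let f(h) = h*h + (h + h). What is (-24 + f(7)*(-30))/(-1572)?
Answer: 319/262 ≈ 1.2176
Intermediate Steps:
f(h) = h² + 2*h
(-24 + f(7)*(-30))/(-1572) = (-24 + (7*(2 + 7))*(-30))/(-1572) = (-24 + (7*9)*(-30))*(-1/1572) = (-24 + 63*(-30))*(-1/1572) = (-24 - 1890)*(-1/1572) = -1914*(-1/1572) = 319/262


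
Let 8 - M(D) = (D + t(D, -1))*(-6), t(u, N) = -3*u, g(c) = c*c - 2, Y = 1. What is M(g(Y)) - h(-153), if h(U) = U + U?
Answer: 326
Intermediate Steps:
g(c) = -2 + c² (g(c) = c² - 2 = -2 + c²)
M(D) = 8 - 12*D (M(D) = 8 - (D - 3*D)*(-6) = 8 - (-2*D)*(-6) = 8 - 12*D)
h(U) = 2*U
M(g(Y)) - h(-153) = (8 - 12*(-2 + 1²)) - 2*(-153) = (8 - 12*(-2 + 1)) - 1*(-306) = (8 - 12*(-1)) + 306 = (8 + 12) + 306 = 20 + 306 = 326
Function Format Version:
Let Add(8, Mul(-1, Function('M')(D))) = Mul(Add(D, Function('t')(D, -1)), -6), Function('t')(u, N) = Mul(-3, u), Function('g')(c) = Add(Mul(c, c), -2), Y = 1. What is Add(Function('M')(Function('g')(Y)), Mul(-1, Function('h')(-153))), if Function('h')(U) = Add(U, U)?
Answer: 326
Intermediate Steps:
Function('g')(c) = Add(-2, Pow(c, 2)) (Function('g')(c) = Add(Pow(c, 2), -2) = Add(-2, Pow(c, 2)))
Function('M')(D) = Add(8, Mul(-12, D)) (Function('M')(D) = Add(8, Mul(-1, Mul(Add(D, Mul(-3, D)), -6))) = Add(8, Mul(-1, Mul(Mul(-2, D), -6))) = Add(8, Mul(-1, Mul(12, D))) = Add(8, Mul(-12, D)))
Function('h')(U) = Mul(2, U)
Add(Function('M')(Function('g')(Y)), Mul(-1, Function('h')(-153))) = Add(Add(8, Mul(-12, Add(-2, Pow(1, 2)))), Mul(-1, Mul(2, -153))) = Add(Add(8, Mul(-12, Add(-2, 1))), Mul(-1, -306)) = Add(Add(8, Mul(-12, -1)), 306) = Add(Add(8, 12), 306) = Add(20, 306) = 326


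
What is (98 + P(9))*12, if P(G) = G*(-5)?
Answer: 636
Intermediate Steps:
P(G) = -5*G
(98 + P(9))*12 = (98 - 5*9)*12 = (98 - 45)*12 = 53*12 = 636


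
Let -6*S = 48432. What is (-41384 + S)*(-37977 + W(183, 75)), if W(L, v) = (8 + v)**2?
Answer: 1537488128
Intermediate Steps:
S = -8072 (S = -1/6*48432 = -8072)
(-41384 + S)*(-37977 + W(183, 75)) = (-41384 - 8072)*(-37977 + (8 + 75)**2) = -49456*(-37977 + 83**2) = -49456*(-37977 + 6889) = -49456*(-31088) = 1537488128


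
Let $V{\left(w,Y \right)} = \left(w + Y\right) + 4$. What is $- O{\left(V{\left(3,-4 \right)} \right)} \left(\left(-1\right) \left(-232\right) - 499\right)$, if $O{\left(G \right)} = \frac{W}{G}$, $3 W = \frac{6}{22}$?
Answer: $\frac{89}{11} \approx 8.0909$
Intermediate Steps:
$W = \frac{1}{11}$ ($W = \frac{6 \cdot \frac{1}{22}}{3} = \frac{1}{3} \cdot \frac{3}{11} = \frac{1}{11} \approx 0.090909$)
$V{\left(w,Y \right)} = 4 + Y + w$ ($V{\left(w,Y \right)} = \left(Y + w\right) + 4 = 4 + Y + w$)
$O{\left(G \right)} = \frac{1}{11 G}$
$- O{\left(V{\left(3,-4 \right)} \right)} \left(\left(-1\right) \left(-232\right) - 499\right) = - \frac{1}{11 \left(4 - 4 + 3\right)} \left(\left(-1\right) \left(-232\right) - 499\right) = - \frac{1}{11 \cdot 3} \left(232 - 499\right) = - \frac{1}{11} \cdot \frac{1}{3} \left(-267\right) = - \frac{-267}{33} = \left(-1\right) \left(- \frac{89}{11}\right) = \frac{89}{11}$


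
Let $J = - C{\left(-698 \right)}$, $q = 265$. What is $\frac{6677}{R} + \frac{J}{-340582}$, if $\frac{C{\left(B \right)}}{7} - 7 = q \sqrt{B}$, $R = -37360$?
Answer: $- \frac{1136117687}{6362071760} + \frac{1855 i \sqrt{698}}{340582} \approx -0.17858 + 0.1439 i$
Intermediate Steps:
$C{\left(B \right)} = 49 + 1855 \sqrt{B}$ ($C{\left(B \right)} = 49 + 7 \cdot 265 \sqrt{B} = 49 + 1855 \sqrt{B}$)
$J = -49 - 1855 i \sqrt{698}$ ($J = - (49 + 1855 \sqrt{-698}) = - (49 + 1855 i \sqrt{698}) = -49 - 1855 i \sqrt{698} \approx -49.0 - 49009.0 i$)
$\frac{6677}{R} + \frac{J}{-340582} = \frac{6677}{-37360} + \frac{-49 - 1855 i \sqrt{698}}{-340582} = 6677 \left(- \frac{1}{37360}\right) + \left(-49 - 1855 i \sqrt{698}\right) \left(- \frac{1}{340582}\right) = - \frac{6677}{37360} + \left(\frac{49}{340582} + \frac{1855 i \sqrt{698}}{340582}\right) = - \frac{1136117687}{6362071760} + \frac{1855 i \sqrt{698}}{340582}$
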